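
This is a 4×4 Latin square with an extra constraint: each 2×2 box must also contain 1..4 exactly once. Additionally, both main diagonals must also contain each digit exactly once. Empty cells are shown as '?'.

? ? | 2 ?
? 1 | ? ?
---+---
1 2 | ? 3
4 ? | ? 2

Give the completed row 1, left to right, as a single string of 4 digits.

r1c1 = 3: row 1 has {2}; col 1 has {1,4}; box has {1}; main diagonal has {1,2} → only 3 remains.
r1c2 = 4: row 1 has {2,3}; col 2 has {1,2}; box has {1,3} → only 4 remains.
r1c4 = 1: row 1 has {2,3,4}; col 4 has {2,3}; box has {2}; anti-diagonal has {2,4} → only 1 remains.

3421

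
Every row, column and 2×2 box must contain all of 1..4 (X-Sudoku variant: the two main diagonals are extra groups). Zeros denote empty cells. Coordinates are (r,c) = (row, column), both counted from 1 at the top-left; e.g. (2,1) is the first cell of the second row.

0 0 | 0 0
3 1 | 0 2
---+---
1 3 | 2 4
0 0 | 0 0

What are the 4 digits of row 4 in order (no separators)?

(1,1) = 4: row 1 has {}; col 1 has {1,3}; box has {1,3}; main diagonal has {1,2} → only 4 remains.
(1,2) = 2: row 1 has {4}; col 2 has {1,3}; box has {1,3,4} → only 2 remains.
(1,4) = 1: row 1 has {2,4}; col 4 has {2,4}; box has {2}; anti-diagonal has {3} → only 1 remains.
(2,3) = 4: row 2 has {1,2,3}; col 3 has {2}; box has {1,2}; anti-diagonal has {1,3} → only 4 remains.
(4,1) = 2: row 4 has {}; col 1 has {1,3,4}; box has {1,3}; anti-diagonal has {1,3,4} → only 2 remains.
(4,2) = 4: row 4 has {2}; col 2 has {1,2,3}; box has {1,2,3} → only 4 remains.
(4,4) = 3: row 4 has {2,4}; col 4 has {1,2,4}; box has {2,4}; main diagonal has {1,2,4} → only 3 remains.
(1,3) = 3: row 1 has {1,2,4}; col 3 has {2,4}; box has {1,2,4} → only 3 remains.
(4,3) = 1: row 4 has {2,3,4}; col 3 has {2,3,4}; box has {2,3,4} → only 1 remains.

2413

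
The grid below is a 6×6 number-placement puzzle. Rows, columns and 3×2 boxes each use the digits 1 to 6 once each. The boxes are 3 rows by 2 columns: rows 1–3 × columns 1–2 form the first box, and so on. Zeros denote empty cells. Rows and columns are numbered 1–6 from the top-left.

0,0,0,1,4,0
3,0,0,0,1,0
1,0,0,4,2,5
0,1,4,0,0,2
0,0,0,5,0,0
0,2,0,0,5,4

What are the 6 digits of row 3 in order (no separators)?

r2c6 = 6: row 2 has {1,3}; col 6 has {2,4,5}; box has {1,2,4,5} → only 6 remains.
r3c2 = 6: row 3 has {1,2,4,5}; col 2 has {1,2}; box has {1,3} → only 6 remains.
r3c3 = 3: row 3 has {1,2,4,5,6}; col 3 has {4}; box has {1,4} → only 3 remains.

163425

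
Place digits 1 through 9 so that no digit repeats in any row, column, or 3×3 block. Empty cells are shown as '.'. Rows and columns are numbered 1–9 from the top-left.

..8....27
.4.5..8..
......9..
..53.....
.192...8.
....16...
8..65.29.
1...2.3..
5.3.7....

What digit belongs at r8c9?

5

r5c5 = 4: row 5 has {1,2,8,9}; col 5 has {1,2,5,7}; box has {1,2,3,6} → only 4 remains.
r7c2 = 7: row 7 has {2,5,6,8,9}; col 2 has {1,4}; box has {1,3,5,8} → only 7 remains.
r7c3 = 4: row 7 has {2,5,6,7,8,9}; col 3 has {3,5,8,9}; box has {1,3,5,7,8} → only 4 remains.
r7c9 = 1: row 7 has {2,4,5,6,7,8,9}; col 9 has {7}; box has {2,3,9} → only 1 remains.
r8c3 = 6: row 8 has {1,2,3}; col 3 has {3,4,5,8,9}; box has {1,3,4,5,7,8} → only 6 remains.
r7c6 = 3: row 7 has {1,2,4,5,6,7,8,9}; col 6 has {6}; box has {2,5,6,7} → only 3 remains.
r8c2 = 9: row 8 has {1,2,3,6}; col 2 has {1,4,7}; box has {1,3,4,5,6,7,8} → only 9 remains.
r9c2 = 2: row 9 has {3,5,7}; col 2 has {1,4,7,9}; box has {1,3,4,5,6,7,8,9} → only 2 remains.
r8c8 = 7: in row 8, 7 can only go here (every other open cell in that row sees a 7).
r8c9 = 5: in row 8, 5 can only go here (every other open cell in that row sees a 5).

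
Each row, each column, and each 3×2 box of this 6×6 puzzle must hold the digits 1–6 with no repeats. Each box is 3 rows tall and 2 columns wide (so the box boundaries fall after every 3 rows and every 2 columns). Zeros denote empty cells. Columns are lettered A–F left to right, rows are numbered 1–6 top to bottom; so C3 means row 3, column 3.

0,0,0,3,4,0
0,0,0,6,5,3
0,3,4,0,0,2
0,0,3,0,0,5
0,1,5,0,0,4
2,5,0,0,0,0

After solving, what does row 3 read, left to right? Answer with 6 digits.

634512

D5 = 2 (sole candidate).
A1 = 5 (hidden single in row 1).
D3 = 5: in row 3, 5 can only go here (every other open cell in that row sees a 5).
E4 = 2 (hidden single in row 4).
D4 = 1 (hidden single in row 4).
C6 = 6 (sole candidate).
D6 = 4 (sole candidate).
F6 = 1 (sole candidate).
F1 = 6 (sole candidate).
E3 = 1: row 3 has {2,3,4,5}; col 5 has {2,4,5}; box has {2,3,4,5,6} → only 1 remains.
E6 = 3 (sole candidate).
B1 = 2 (sole candidate).
C1 = 1 (sole candidate).
B2 = 4 (sole candidate).
C2 = 2 (sole candidate).
A3 = 6: row 3 has {1,2,3,4,5}; col 1 has {2,5}; box has {2,3,4,5} → only 6 remains.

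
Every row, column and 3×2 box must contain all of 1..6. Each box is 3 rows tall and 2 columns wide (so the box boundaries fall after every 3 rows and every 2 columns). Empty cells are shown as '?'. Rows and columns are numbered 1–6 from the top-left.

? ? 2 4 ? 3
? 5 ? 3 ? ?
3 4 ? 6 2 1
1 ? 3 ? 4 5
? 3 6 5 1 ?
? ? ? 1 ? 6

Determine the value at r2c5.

6

r1c1 = 6: row 1 has {2,3,4}; col 1 has {1,3}; box has {3,4,5} → only 6 remains.
r1c2 = 1: row 1 has {2,3,4,6}; col 2 has {3,4,5}; box has {3,4,5,6} → only 1 remains.
r1c5 = 5: row 1 has {1,2,3,4,6}; col 5 has {1,2,4}; box has {1,2,3} → only 5 remains.
r2c1 = 2: row 2 has {3,5}; col 1 has {1,3,6}; box has {1,3,4,5,6} → only 2 remains.
r2c3 = 1: row 2 has {2,3,5}; col 3 has {2,3,6}; box has {2,3,4,6} → only 1 remains.
r2c5 = 6: row 2 has {1,2,3,5}; col 5 has {1,2,4,5}; box has {1,2,3,5} → only 6 remains.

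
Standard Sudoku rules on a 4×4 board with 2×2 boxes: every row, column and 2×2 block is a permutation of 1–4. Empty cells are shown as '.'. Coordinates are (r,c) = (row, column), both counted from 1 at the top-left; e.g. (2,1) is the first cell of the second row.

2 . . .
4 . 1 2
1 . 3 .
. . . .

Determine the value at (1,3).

(1,3) = 4: row 1 has {2}; col 3 has {1,3}; box has {1,2} → only 4 remains.

4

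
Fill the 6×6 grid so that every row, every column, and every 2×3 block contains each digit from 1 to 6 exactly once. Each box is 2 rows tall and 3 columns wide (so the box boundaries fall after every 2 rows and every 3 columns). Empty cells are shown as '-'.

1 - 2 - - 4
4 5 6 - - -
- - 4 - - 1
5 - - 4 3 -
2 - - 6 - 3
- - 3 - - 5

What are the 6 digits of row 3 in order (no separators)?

row 1, column 2 = 3: row 1 has {1,2,4}; col 2 has {5}; box has {1,2,4,5,6} → only 3 remains.
row 1, column 4 = 5: row 1 has {1,2,3,4}; col 4 has {4,6}; box has {4} → only 5 remains.
row 1, column 5 = 6: row 1 has {1,2,3,4,5}; col 5 has {3}; box has {4,5} → only 6 remains.
row 2, column 6 = 2: row 2 has {4,5,6}; col 6 has {1,3,4,5}; box has {4,5,6} → only 2 remains.
row 3, column 4 = 2: row 3 has {1,4}; col 4 has {4,5,6}; box has {1,3,4} → only 2 remains.
row 3, column 5 = 5: row 3 has {1,2,4}; col 5 has {3,6}; box has {1,2,3,4} → only 5 remains.
row 4, column 3 = 1: row 4 has {3,4,5}; col 3 has {2,3,4,6}; box has {4,5} → only 1 remains.
row 4, column 6 = 6: row 4 has {1,3,4,5}; col 6 has {1,2,3,4,5}; box has {1,2,3,4,5} → only 6 remains.
row 5, column 3 = 5: row 5 has {2,3,6}; col 3 has {1,2,3,4,6}; box has {2,3} → only 5 remains.
row 6, column 1 = 6: row 6 has {3,5}; col 1 has {1,2,4,5}; box has {2,3,5} → only 6 remains.
row 6, column 4 = 1: row 6 has {3,5,6}; col 4 has {2,4,5,6}; box has {3,5,6} → only 1 remains.
row 2, column 4 = 3: row 2 has {2,4,5,6}; col 4 has {1,2,4,5,6}; box has {2,4,5,6} → only 3 remains.
row 2, column 5 = 1: row 2 has {2,3,4,5,6}; col 5 has {3,5,6}; box has {2,3,4,5,6} → only 1 remains.
row 3, column 1 = 3: row 3 has {1,2,4,5}; col 1 has {1,2,4,5,6}; box has {1,4,5} → only 3 remains.
row 3, column 2 = 6: row 3 has {1,2,3,4,5}; col 2 has {3,5}; box has {1,3,4,5} → only 6 remains.

364251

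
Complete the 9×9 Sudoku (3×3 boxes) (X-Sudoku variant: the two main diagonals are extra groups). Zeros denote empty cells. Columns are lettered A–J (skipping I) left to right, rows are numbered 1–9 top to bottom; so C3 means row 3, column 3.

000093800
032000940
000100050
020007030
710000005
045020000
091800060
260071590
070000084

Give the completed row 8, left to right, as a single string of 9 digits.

B1 = 5 (sole candidate).
J1 = 2 (sole candidate).
B3 = 8 (sole candidate).
G3 = 3 (sole candidate).
E5 = 8 (sole candidate).
H5 = 2 (sole candidate).
D6 = 9 (sole candidate).
F6 = 6 (sole candidate).
J8 = 3: row 8 has {1,2,5,6,7,9}; col 9 has {2,4,5}; box has {4,5,6,8,9} → only 3 remains.
A9 = 5 (sole candidate).
C9 = 3 (sole candidate).
E9 = 6 (sole candidate).
A1 = 1 (sole candidate).
H1 = 7 (sole candidate).
A2 = 6 (sole candidate).
E2 = 5 (sole candidate).
F2 = 8 (sole candidate).
J2 = 1 (sole candidate).
C3 = 7 (sole candidate).
E3 = 4 (sole candidate).
F3 = 2 (sole candidate).
J3 = 6 (sole candidate).
D4 = 5 (sole candidate).
E4 = 1 (sole candidate).
F5 = 4 (sole candidate).
G5 = 6 (sole candidate).
H6 = 1 (sole candidate).
A7 = 4 (sole candidate).
E7 = 3 (sole candidate).
F7 = 5 (sole candidate).
G7 = 2 (sole candidate).
J7 = 7 (sole candidate).
C8 = 8: row 8 has {1,2,3,5,6,7,9}; col 3 has {1,2,3,5,7}; box has {1,2,3,4,5,6,7,9} → only 8 remains.
D8 = 4: row 8 has {1,2,3,5,6,7,8,9}; col 4 has {1,5,8,9}; box has {1,3,5,6,7,8} → only 4 remains.

268471593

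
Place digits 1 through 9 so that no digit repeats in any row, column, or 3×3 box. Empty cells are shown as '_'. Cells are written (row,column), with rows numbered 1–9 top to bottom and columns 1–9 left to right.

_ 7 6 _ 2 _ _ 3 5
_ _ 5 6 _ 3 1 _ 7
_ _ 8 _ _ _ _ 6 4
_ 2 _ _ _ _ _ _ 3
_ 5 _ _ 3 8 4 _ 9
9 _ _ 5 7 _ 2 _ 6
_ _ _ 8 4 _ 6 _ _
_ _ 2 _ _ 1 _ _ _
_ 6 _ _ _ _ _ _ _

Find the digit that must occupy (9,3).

(3,7) = 9: row 3 has {4,6,8}; col 7 has {1,2,4,6}; box has {1,3,4,5,6,7} → only 9 remains.
(6,6) = 4: row 6 has {2,5,6,7,9}; col 6 has {1,3,8}; box has {3,5,7,8} → only 4 remains.
(8,9) = 8: row 8 has {1,2}; col 9 has {3,4,5,6,7,9}; box has {6} → only 8 remains.
(1,6) = 9: row 1 has {2,3,5,6,7}; col 6 has {1,3,4,8}; box has {2,3,6} → only 9 remains.
(1,7) = 8: row 1 has {2,3,5,6,7,9}; col 7 has {1,2,4,6,9}; box has {1,3,4,5,6,7,9} → only 8 remains.
(2,5) = 8: row 2 has {1,3,5,6,7}; col 5 has {2,3,4,7}; box has {2,3,6,9} → only 8 remains.
(2,8) = 2: row 2 has {1,3,5,6,7,8}; col 8 has {3,6}; box has {1,3,4,5,6,7,8,9} → only 2 remains.
(4,6) = 6: row 4 has {2,3}; col 6 has {1,3,4,8,9}; box has {3,4,5,7,8} → only 6 remains.
(2,1) = 4: row 2 has {1,2,3,5,6,7,8}; col 1 has {9}; box has {5,6,7,8} → only 4 remains.
(2,2) = 9: row 2 has {1,2,3,4,5,6,7,8}; col 2 has {2,5,6,7}; box has {4,5,6,7,8} → only 9 remains.
(1,1) = 1: row 1 has {2,3,5,6,7,8,9}; col 1 has {4,9}; box has {4,5,6,7,8,9} → only 1 remains.
(1,4) = 4: row 1 has {1,2,3,5,6,7,8,9}; col 4 has {5,6,8}; box has {2,3,6,8,9} → only 4 remains.
(3,2) = 3: row 3 has {4,6,8,9}; col 2 has {2,5,6,7,9}; box has {1,4,5,6,7,8,9} → only 3 remains.
(7,2) = 1: row 7 has {4,6,8}; col 2 has {2,3,5,6,7,9}; box has {2,6} → only 1 remains.
(7,9) = 2: row 7 has {1,4,6,8}; col 9 has {3,4,5,6,7,8,9}; box has {6,8} → only 2 remains.
(8,2) = 4: row 8 has {1,2,8}; col 2 has {1,2,3,5,6,7,9}; box has {1,2,6} → only 4 remains.
(9,9) = 1: row 9 has {6}; col 9 has {2,3,4,5,6,7,8,9}; box has {2,6,8} → only 1 remains.
(3,1) = 2: row 3 has {3,4,6,8,9}; col 1 has {1,4,9}; box has {1,3,4,5,6,7,8,9} → only 2 remains.
(6,2) = 8: row 6 has {2,4,5,6,7,9}; col 2 has {1,2,3,4,5,6,7,9}; box has {2,5,9} → only 8 remains.
(6,8) = 1: row 6 has {2,4,5,6,7,8,9}; col 8 has {2,3,6}; box has {2,3,4,6,9} → only 1 remains.
(4,1) = 7: row 4 has {2,3,6}; col 1 has {1,2,4,9}; box has {2,5,8,9} → only 7 remains.
(4,7) = 5: row 4 has {2,3,6,7}; col 7 has {1,2,4,6,8,9}; box has {1,2,3,4,6,9} → only 5 remains.
(4,8) = 8: row 4 has {2,3,5,6,7}; col 8 has {1,2,3,6}; box has {1,2,3,4,5,6,9} → only 8 remains.
(5,1) = 6: row 5 has {3,4,5,8,9}; col 1 has {1,2,4,7,9}; box has {2,5,7,8,9} → only 6 remains.
(5,3) = 1: row 5 has {3,4,5,6,8,9}; col 3 has {2,5,6,8}; box has {2,5,6,7,8,9} → only 1 remains.
(5,4) = 2: row 5 has {1,3,4,5,6,8,9}; col 4 has {4,5,6,8}; box has {3,4,5,6,7,8} → only 2 remains.
(5,8) = 7: row 5 has {1,2,3,4,5,6,8,9}; col 8 has {1,2,3,6,8}; box has {1,2,3,4,5,6,8,9} → only 7 remains.
(6,3) = 3: row 6 has {1,2,4,5,6,7,8,9}; col 3 has {1,2,5,6,8}; box has {1,2,5,6,7,8,9} → only 3 remains.
(4,3) = 4: row 4 has {2,3,5,6,7,8}; col 3 has {1,2,3,5,6,8}; box has {1,2,3,5,6,7,8,9} → only 4 remains.
(7,1) = 3: in row 7, 3 can only go here (every other open cell in that row sees a 3).
(8,1) = 5: row 8 has {1,2,4,8}; col 1 has {1,2,3,4,6,7,9}; box has {1,2,3,4,6} → only 5 remains.
(8,8) = 9: row 8 has {1,2,4,5,8}; col 8 has {1,2,3,6,7,8}; box has {1,2,6,8} → only 9 remains.
(9,1) = 8: row 9 has {1,6}; col 1 has {1,2,3,4,5,6,7,9}; box has {1,2,3,4,5,6} → only 8 remains.
(7,8) = 5: row 7 has {1,2,3,4,6,8}; col 8 has {1,2,3,6,7,8,9}; box has {1,2,6,8,9} → only 5 remains.
(8,5) = 6: row 8 has {1,2,4,5,8,9}; col 5 has {2,3,4,7,8}; box has {1,4,8} → only 6 remains.
(9,8) = 4: row 9 has {1,6,8}; col 8 has {1,2,3,5,6,7,8,9}; box has {1,2,5,6,8,9} → only 4 remains.
(7,6) = 7: row 7 has {1,2,3,4,5,6,8}; col 6 has {1,3,4,6,8,9}; box has {1,4,6,8} → only 7 remains.
(8,4) = 3: row 8 has {1,2,4,5,6,8,9}; col 4 has {2,4,5,6,8}; box has {1,4,6,7,8} → only 3 remains.
(8,7) = 7: row 8 has {1,2,3,4,5,6,8,9}; col 7 has {1,2,4,5,6,8,9}; box has {1,2,4,5,6,8,9} → only 7 remains.
(9,4) = 9: row 9 has {1,4,6,8}; col 4 has {2,3,4,5,6,8}; box has {1,3,4,6,7,8} → only 9 remains.
(9,5) = 5: row 9 has {1,4,6,8,9}; col 5 has {2,3,4,6,7,8}; box has {1,3,4,6,7,8,9} → only 5 remains.
(9,6) = 2: row 9 has {1,4,5,6,8,9}; col 6 has {1,3,4,6,7,8,9}; box has {1,3,4,5,6,7,8,9} → only 2 remains.
(9,7) = 3: row 9 has {1,2,4,5,6,8,9}; col 7 has {1,2,4,5,6,7,8,9}; box has {1,2,4,5,6,7,8,9} → only 3 remains.
(3,5) = 1: row 3 has {2,3,4,6,8,9}; col 5 has {2,3,4,5,6,7,8}; box has {2,3,4,6,8,9} → only 1 remains.
(3,6) = 5: row 3 has {1,2,3,4,6,8,9}; col 6 has {1,2,3,4,6,7,8,9}; box has {1,2,3,4,6,8,9} → only 5 remains.
(4,4) = 1: row 4 has {2,3,4,5,6,7,8}; col 4 has {2,3,4,5,6,8,9}; box has {2,3,4,5,6,7,8} → only 1 remains.
(4,5) = 9: row 4 has {1,2,3,4,5,6,7,8}; col 5 has {1,2,3,4,5,6,7,8}; box has {1,2,3,4,5,6,7,8} → only 9 remains.
(7,3) = 9: row 7 has {1,2,3,4,5,6,7,8}; col 3 has {1,2,3,4,5,6,8}; box has {1,2,3,4,5,6,8} → only 9 remains.
(9,3) = 7: row 9 has {1,2,3,4,5,6,8,9}; col 3 has {1,2,3,4,5,6,8,9}; box has {1,2,3,4,5,6,8,9} → only 7 remains.

7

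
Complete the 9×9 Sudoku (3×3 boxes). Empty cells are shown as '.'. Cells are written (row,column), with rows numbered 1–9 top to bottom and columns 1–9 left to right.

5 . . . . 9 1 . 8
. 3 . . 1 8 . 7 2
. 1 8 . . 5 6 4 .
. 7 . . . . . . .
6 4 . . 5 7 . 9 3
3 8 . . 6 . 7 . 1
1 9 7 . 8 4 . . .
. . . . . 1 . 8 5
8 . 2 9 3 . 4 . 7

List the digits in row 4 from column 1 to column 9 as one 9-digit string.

(1,8) = 3: row 1 has {1,5,8,9}; col 8 has {4,7,8,9}; box has {1,2,4,6,7,8} → only 3 remains.
(3,9) = 9: row 3 has {1,4,5,6,8}; col 9 has {1,2,3,5,7,8}; box has {1,2,3,4,6,7,8} → only 9 remains.
(5,3) = 1: row 5 has {3,4,5,6,7,9}; col 3 has {2,7,8}; box has {3,4,6,7,8} → only 1 remains.
(6,6) = 2: row 6 has {1,3,6,7,8}; col 6 has {1,4,5,7,8,9}; box has {5,6,7} → only 2 remains.
(6,8) = 5: row 6 has {1,2,3,6,7,8}; col 8 has {3,4,7,8,9}; box has {1,3,7,9} → only 5 remains.
(7,9) = 6: row 7 has {1,4,7,8,9}; col 9 has {1,2,3,5,7,8,9}; box has {4,5,7,8} → only 6 remains.
(8,1) = 4: row 8 has {1,5,8}; col 1 has {1,3,5,6,8}; box has {1,2,7,8,9} → only 4 remains.
(8,2) = 6: row 8 has {1,4,5,8}; col 2 has {1,3,4,7,8,9}; box has {1,2,4,7,8,9} → only 6 remains.
(8,3) = 3: row 8 has {1,4,5,6,8}; col 3 has {1,2,7,8}; box has {1,2,4,6,7,8,9} → only 3 remains.
(9,2) = 5: row 9 has {2,3,4,7,8,9}; col 2 has {1,3,4,6,7,8,9}; box has {1,2,3,4,6,7,8,9} → only 5 remains.
(9,6) = 6: row 9 has {2,3,4,5,7,8,9}; col 6 has {1,2,4,5,7,8,9}; box has {1,3,4,8,9} → only 6 remains.
(9,8) = 1: row 9 has {2,3,4,5,6,7,8,9}; col 8 has {3,4,5,7,8,9}; box has {4,5,6,7,8} → only 1 remains.
(1,2) = 2: row 1 has {1,3,5,8,9}; col 2 has {1,3,4,5,6,7,8,9}; box has {1,3,5,8} → only 2 remains.
(2,1) = 9: row 2 has {1,2,3,7,8}; col 1 has {1,3,4,5,6,8}; box has {1,2,3,5,8} → only 9 remains.
(2,7) = 5: row 2 has {1,2,3,7,8,9}; col 7 has {1,4,6,7}; box has {1,2,3,4,6,7,8,9} → only 5 remains.
(3,1) = 7: row 3 has {1,4,5,6,8,9}; col 1 has {1,3,4,5,6,8,9}; box has {1,2,3,5,8,9} → only 7 remains.
(3,5) = 2: row 3 has {1,4,5,6,7,8,9}; col 5 has {1,3,5,6,8}; box has {1,5,8,9} → only 2 remains.
(4,1) = 2: row 4 has {7}; col 1 has {1,3,4,5,6,7,8,9}; box has {1,3,4,6,7,8} → only 2 remains.
(4,6) = 3: row 4 has {2,7}; col 6 has {1,2,4,5,6,7,8,9}; box has {2,5,6,7} → only 3 remains.
(4,7) = 8: row 4 has {2,3,7}; col 7 has {1,4,5,6,7}; box has {1,3,5,7,9} → only 8 remains.
(4,8) = 6: row 4 has {2,3,7,8}; col 8 has {1,3,4,5,7,8,9}; box has {1,3,5,7,8,9} → only 6 remains.
(4,9) = 4: row 4 has {2,3,6,7,8}; col 9 has {1,2,3,5,6,7,8,9}; box has {1,3,5,6,7,8,9} → only 4 remains.
(5,4) = 8: row 5 has {1,3,4,5,6,7,9}; col 4 has {9}; box has {2,3,5,6,7} → only 8 remains.
(5,7) = 2: row 5 has {1,3,4,5,6,7,8,9}; col 7 has {1,4,5,6,7,8}; box has {1,3,4,5,6,7,8,9} → only 2 remains.
(6,3) = 9: row 6 has {1,2,3,5,6,7,8}; col 3 has {1,2,3,7,8}; box has {1,2,3,4,6,7,8} → only 9 remains.
(6,4) = 4: row 6 has {1,2,3,5,6,7,8,9}; col 4 has {8,9}; box has {2,3,5,6,7,8} → only 4 remains.
(7,7) = 3: row 7 has {1,4,6,7,8,9}; col 7 has {1,2,4,5,6,7,8}; box has {1,4,5,6,7,8} → only 3 remains.
(7,8) = 2: row 7 has {1,3,4,6,7,8,9}; col 8 has {1,3,4,5,6,7,8,9}; box has {1,3,4,5,6,7,8} → only 2 remains.
(8,5) = 7: row 8 has {1,3,4,5,6,8}; col 5 has {1,2,3,5,6,8}; box has {1,3,4,6,8,9} → only 7 remains.
(8,7) = 9: row 8 has {1,3,4,5,6,7,8}; col 7 has {1,2,3,4,5,6,7,8}; box has {1,2,3,4,5,6,7,8} → only 9 remains.
(1,5) = 4: row 1 has {1,2,3,5,8,9}; col 5 has {1,2,3,5,6,7,8}; box has {1,2,5,8,9} → only 4 remains.
(2,4) = 6: row 2 has {1,2,3,5,7,8,9}; col 4 has {4,8,9}; box has {1,2,4,5,8,9} → only 6 remains.
(3,4) = 3: row 3 has {1,2,4,5,6,7,8,9}; col 4 has {4,6,8,9}; box has {1,2,4,5,6,8,9} → only 3 remains.
(4,3) = 5: row 4 has {2,3,4,6,7,8}; col 3 has {1,2,3,7,8,9}; box has {1,2,3,4,6,7,8,9} → only 5 remains.
(4,4) = 1: row 4 has {2,3,4,5,6,7,8}; col 4 has {3,4,6,8,9}; box has {2,3,4,5,6,7,8} → only 1 remains.
(4,5) = 9: row 4 has {1,2,3,4,5,6,7,8}; col 5 has {1,2,3,4,5,6,7,8}; box has {1,2,3,4,5,6,7,8} → only 9 remains.

275193864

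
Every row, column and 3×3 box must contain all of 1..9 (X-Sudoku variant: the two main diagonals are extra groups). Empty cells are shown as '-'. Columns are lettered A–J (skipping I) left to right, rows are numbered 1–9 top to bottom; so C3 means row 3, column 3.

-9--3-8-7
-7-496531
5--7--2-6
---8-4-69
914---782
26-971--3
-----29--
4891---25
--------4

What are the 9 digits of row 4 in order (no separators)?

357824169

A1 = 6: row 1 has {3,7,8,9}; col 1 has {2,4,5,9}; box has {5,7,9}; main diagonal has {1,2,4,7,8,9} → only 6 remains.
F1 = 5: row 1 has {3,6,7,8,9}; col 6 has {1,2,4,6}; box has {3,4,6,7,9} → only 5 remains.
H1 = 4: row 1 has {3,5,6,7,8,9}; col 8 has {2,3,6,8}; box has {1,2,3,5,6,7,8} → only 4 remains.
A2 = 8: row 2 has {1,3,4,5,6,7,9}; col 1 has {2,4,5,6,9}; box has {5,6,7,9} → only 8 remains.
C2 = 2: row 2 has {1,3,4,5,6,7,8,9}; col 3 has {4,9}; box has {5,6,7,8,9} → only 2 remains.
C3 = 3: row 3 has {2,5,6,7}; col 3 has {2,4,9}; box has {2,5,6,7,8,9}; main diagonal has {1,2,4,6,7,8,9} → only 3 remains.
F3 = 8: row 3 has {2,3,5,6,7}; col 6 has {1,2,4,5,6}; box has {3,4,5,6,7,9} → only 8 remains.
H3 = 9: row 3 has {2,3,5,6,7,8}; col 8 has {2,3,4,6,8}; box has {1,2,3,4,5,6,7,8} → only 9 remains.
G4 = 1: row 4 has {4,6,8,9}; col 7 has {2,5,7,8,9}; box has {2,3,6,7,8,9} → only 1 remains.
E5 = 5: row 5 has {1,2,4,7,8,9}; col 5 has {3,7,9}; box has {1,4,7,8,9}; main diagonal has {1,2,3,4,6,7,8,9}; anti-diagonal has {2,3,4,7,8,9} → only 5 remains.
F5 = 3: row 5 has {1,2,4,5,7,8,9}; col 6 has {1,2,4,5,6,8}; box has {1,4,5,7,8,9} → only 3 remains.
G6 = 4: row 6 has {1,2,3,6,7,9}; col 7 has {1,2,5,7,8,9}; box has {1,2,3,6,7,8,9} → only 4 remains.
H6 = 5: row 6 has {1,2,3,4,6,7,9}; col 8 has {2,3,4,6,8,9}; box has {1,2,3,4,6,7,8,9} → only 5 remains.
J7 = 8: row 7 has {2,9}; col 9 has {1,2,3,4,5,6,7,9}; box has {2,4,5,9} → only 8 remains.
E8 = 6: row 8 has {1,2,4,5,8,9}; col 5 has {3,5,7,9}; box has {1,2} → only 6 remains.
F8 = 7: row 8 has {1,2,4,5,6,8,9}; col 6 has {1,2,3,4,5,6,8}; box has {1,2,6} → only 7 remains.
G8 = 3: row 8 has {1,2,4,5,6,7,8,9}; col 7 has {1,2,4,5,7,8,9}; box has {2,4,5,8,9} → only 3 remains.
A9 = 1: row 9 has {4}; col 1 has {2,4,5,6,8,9}; box has {4,8,9}; anti-diagonal has {2,3,4,5,7,8,9} → only 1 remains.
E9 = 8: row 9 has {1,4}; col 5 has {3,5,6,7,9}; box has {1,2,6,7} → only 8 remains.
F9 = 9: row 9 has {1,4,8}; col 6 has {1,2,3,4,5,6,7,8}; box has {1,2,6,7,8} → only 9 remains.
G9 = 6: row 9 has {1,4,8,9}; col 7 has {1,2,3,4,5,7,8,9}; box has {2,3,4,5,8,9} → only 6 remains.
H9 = 7: row 9 has {1,4,6,8,9}; col 8 has {2,3,4,5,6,8,9}; box has {2,3,4,5,6,8,9} → only 7 remains.
C1 = 1: row 1 has {3,4,5,6,7,8,9}; col 3 has {2,3,4,9}; box has {2,3,5,6,7,8,9} → only 1 remains.
D1 = 2: row 1 has {1,3,4,5,6,7,8,9}; col 4 has {1,4,7,8,9}; box has {3,4,5,6,7,8,9} → only 2 remains.
B3 = 4: row 3 has {2,3,5,6,7,8,9}; col 2 has {1,6,7,8,9}; box has {1,2,3,5,6,7,8,9} → only 4 remains.
E3 = 1: row 3 has {2,3,4,5,6,7,8,9}; col 5 has {3,5,6,7,8,9}; box has {2,3,4,5,6,7,8,9} → only 1 remains.
E4 = 2: row 4 has {1,4,6,8,9}; col 5 has {1,3,5,6,7,8,9}; box has {1,3,4,5,7,8,9} → only 2 remains.
D5 = 6: row 5 has {1,2,3,4,5,7,8,9}; col 4 has {1,2,4,7,8,9}; box has {1,2,3,4,5,7,8,9} → only 6 remains.
C6 = 8: row 6 has {1,2,3,4,5,6,7,9}; col 3 has {1,2,3,4,9}; box has {1,2,4,6,9} → only 8 remains.
C7 = 6: row 7 has {2,8,9}; col 3 has {1,2,3,4,8,9}; box has {1,4,8,9}; anti-diagonal has {1,2,3,4,5,7,8,9} → only 6 remains.
E7 = 4: row 7 has {2,6,8,9}; col 5 has {1,2,3,5,6,7,8,9}; box has {1,2,6,7,8,9} → only 4 remains.
H7 = 1: row 7 has {2,4,6,8,9}; col 8 has {2,3,4,5,6,7,8,9}; box has {2,3,4,5,6,7,8,9} → only 1 remains.
C9 = 5: row 9 has {1,4,6,7,8,9}; col 3 has {1,2,3,4,6,8,9}; box has {1,4,6,8,9} → only 5 remains.
D9 = 3: row 9 has {1,4,5,6,7,8,9}; col 4 has {1,2,4,6,7,8,9}; box has {1,2,4,6,7,8,9} → only 3 remains.
C4 = 7: row 4 has {1,2,4,6,8,9}; col 3 has {1,2,3,4,5,6,8,9}; box has {1,2,4,6,8,9} → only 7 remains.
B7 = 3: row 7 has {1,2,4,6,8,9}; col 2 has {1,4,6,7,8,9}; box has {1,4,5,6,8,9} → only 3 remains.
D7 = 5: row 7 has {1,2,3,4,6,8,9}; col 4 has {1,2,3,4,6,7,8,9}; box has {1,2,3,4,6,7,8,9} → only 5 remains.
B9 = 2: row 9 has {1,3,4,5,6,7,8,9}; col 2 has {1,3,4,6,7,8,9}; box has {1,3,4,5,6,8,9} → only 2 remains.
A4 = 3: row 4 has {1,2,4,6,7,8,9}; col 1 has {1,2,4,5,6,8,9}; box has {1,2,4,6,7,8,9} → only 3 remains.
B4 = 5: row 4 has {1,2,3,4,6,7,8,9}; col 2 has {1,2,3,4,6,7,8,9}; box has {1,2,3,4,6,7,8,9} → only 5 remains.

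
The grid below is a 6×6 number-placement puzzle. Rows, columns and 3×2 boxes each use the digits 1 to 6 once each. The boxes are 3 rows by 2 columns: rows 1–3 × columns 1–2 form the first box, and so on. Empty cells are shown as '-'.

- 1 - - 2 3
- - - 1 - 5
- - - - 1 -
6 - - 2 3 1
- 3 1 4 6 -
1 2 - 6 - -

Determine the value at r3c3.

4

r1c4 = 5 (sole candidate).
r2c5 = 4 (sole candidate).
r3c4 = 3 (sole candidate).
r3c6 = 6 (sole candidate).
r4c3 = 5 (sole candidate).
r5c1 = 5 (sole candidate).
r5c6 = 2 (sole candidate).
r6c3 = 3 (sole candidate).
r6c5 = 5 (sole candidate).
r6c6 = 4 (sole candidate).
r1c1 = 4 (sole candidate).
r1c3 = 6 (sole candidate).
r2c2 = 6 (sole candidate).
r2c3 = 2 (sole candidate).
r3c1 = 2 (sole candidate).
r3c2 = 5 (sole candidate).
r3c3 = 4: row 3 has {1,2,3,5,6}; col 3 has {1,2,3,5,6}; box has {1,2,3,5,6} → only 4 remains.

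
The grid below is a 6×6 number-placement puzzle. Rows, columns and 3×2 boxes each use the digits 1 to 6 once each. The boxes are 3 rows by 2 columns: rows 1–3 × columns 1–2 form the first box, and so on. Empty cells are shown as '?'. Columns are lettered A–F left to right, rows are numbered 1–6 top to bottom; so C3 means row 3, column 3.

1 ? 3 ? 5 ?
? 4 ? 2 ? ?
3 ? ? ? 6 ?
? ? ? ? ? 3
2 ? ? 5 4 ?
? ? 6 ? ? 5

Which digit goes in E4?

1

F2 = 1 (sole candidate).
C5 = 1 (sole candidate).
F5 = 6 (sole candidate).
A6 = 4 (sole candidate).
D6 = 3 (sole candidate).
C2 = 5 (sole candidate).
E2 = 3 (sole candidate).
C3 = 4 (sole candidate).
D3 = 1 (sole candidate).
F3 = 2 (sole candidate).
C4 = 2 (sole candidate).
D4 = 4 (sole candidate).
E4 = 1: row 4 has {2,3,4}; col 5 has {3,4,5,6}; box has {3,4,5,6} → only 1 remains.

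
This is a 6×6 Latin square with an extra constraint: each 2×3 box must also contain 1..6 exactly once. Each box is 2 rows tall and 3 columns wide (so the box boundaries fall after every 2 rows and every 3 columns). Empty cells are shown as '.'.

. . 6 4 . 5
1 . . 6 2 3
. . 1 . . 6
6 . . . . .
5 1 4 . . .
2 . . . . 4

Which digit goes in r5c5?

r1c1 = 3: row 1 has {4,5,6}; col 1 has {1,2,5,6}; box has {1,6} → only 3 remains.
r1c2 = 2: row 1 has {3,4,5,6}; col 2 has {1}; box has {1,3,6} → only 2 remains.
r1c5 = 1: row 1 has {2,3,4,5,6}; col 5 has {2}; box has {2,3,4,5,6} → only 1 remains.
r2c3 = 5: row 2 has {1,2,3,6}; col 3 has {1,4,6}; box has {1,2,3,6} → only 5 remains.
r3c1 = 4: row 3 has {1,6}; col 1 has {1,2,3,5,6}; box has {1,6} → only 4 remains.
r5c6 = 2: row 5 has {1,4,5}; col 6 has {3,4,5,6}; box has {4} → only 2 remains.
r6c3 = 3: row 6 has {2,4}; col 3 has {1,4,5,6}; box has {1,2,4,5} → only 3 remains.
r2c2 = 4: row 2 has {1,2,3,5,6}; col 2 has {1,2}; box has {1,2,3,5,6} → only 4 remains.
r4c3 = 2: row 4 has {6}; col 3 has {1,3,4,5,6}; box has {1,4,6} → only 2 remains.
r4c6 = 1: row 4 has {2,6}; col 6 has {2,3,4,5,6}; box has {6} → only 1 remains.
r5c4 = 3: row 5 has {1,2,4,5}; col 4 has {4,6}; box has {2,4} → only 3 remains.
r5c5 = 6: row 5 has {1,2,3,4,5}; col 5 has {1,2}; box has {2,3,4} → only 6 remains.

6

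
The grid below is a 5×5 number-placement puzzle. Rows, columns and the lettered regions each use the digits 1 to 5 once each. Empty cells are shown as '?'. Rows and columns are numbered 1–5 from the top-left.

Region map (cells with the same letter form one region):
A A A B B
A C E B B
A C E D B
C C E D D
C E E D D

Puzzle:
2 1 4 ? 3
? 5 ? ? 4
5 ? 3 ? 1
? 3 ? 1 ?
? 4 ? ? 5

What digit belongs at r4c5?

2

r1c4 = 5: row 1 has {1,2,3,4}; col 4 has {1}; region has {1,3,4} → only 5 remains.
r2c1 = 3: row 2 has {4,5}; col 1 has {2,5}; region has {1,2,4,5} → only 3 remains.
r2c4 = 2: row 2 has {3,4,5}; col 4 has {1,5}; region has {1,3,4,5} → only 2 remains.
r3c2 = 2: row 3 has {1,3,5}; col 2 has {1,3,4,5}; region has {3,5} → only 2 remains.
r3c4 = 4: row 3 has {1,2,3,5}; col 4 has {1,2,5}; region has {1,5} → only 4 remains.
r4c1 = 4: row 4 has {1,3}; col 1 has {2,3,5}; region has {2,3,5} → only 4 remains.
r4c5 = 2: row 4 has {1,3,4}; col 5 has {1,3,4,5}; region has {1,4,5} → only 2 remains.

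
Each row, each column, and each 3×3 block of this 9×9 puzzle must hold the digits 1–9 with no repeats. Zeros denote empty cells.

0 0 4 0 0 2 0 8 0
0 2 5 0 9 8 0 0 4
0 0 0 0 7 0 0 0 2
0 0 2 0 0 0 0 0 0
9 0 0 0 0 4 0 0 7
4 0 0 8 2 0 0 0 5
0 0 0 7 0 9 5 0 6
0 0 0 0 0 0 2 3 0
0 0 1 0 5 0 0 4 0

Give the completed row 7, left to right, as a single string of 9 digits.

238749516

row 7, column 8 = 1: row 7 has {5,6,7,9}; col 8 has {3,4,8}; box has {2,3,4,5,6} → only 1 remains.
row 1, column 4 = 5: in row 1, 5 can only go here (every other open cell in that row sees a 5).
row 3, column 4 = 4: in row 3, 4 can only go here (every other open cell in that row sees a 4).
row 3, column 8 = 5: in row 3, 5 can only go here (every other open cell in that row sees a 5).
row 4, column 7 = 4: in row 4, 4 can only go here (every other open cell in that row sees a 4).
row 5, column 8 = 2: in row 5, 2 can only go here (every other open cell in that row sees a 2).
row 5, column 2 = 5: in row 5, 5 can only go here (every other open cell in that row sees a 5).
row 4, column 6 = 5: in row 4, 5 can only go here (every other open cell in that row sees a 5).
row 7, column 1 = 2: in row 7, 2 can only go here (every other open cell in that row sees a 2).
row 8, column 1 = 5: in row 8, 5 can only go here (every other open cell in that row sees a 5).
row 9, column 4 = 2: in row 9, 2 can only go here (every other open cell in that row sees a 2).
row 4, column 4 = 9: in column 4, 9 can only go here (every other open cell in that column sees a 9).
row 4, column 8 = 6: row 4 has {2,4,5,9}; col 8 has {1,2,3,4,5,8}; box has {2,4,5,7} → only 6 remains.
row 6, column 8 = 9: row 6 has {2,4,5,8}; col 8 has {1,2,3,4,5,6,8}; box has {2,4,5,6,7} → only 9 remains.
row 2, column 8 = 7: row 2 has {2,4,5,8,9}; col 8 has {1,2,3,4,5,6,8,9}; box has {2,4,5,8} → only 7 remains.
row 6, column 6 = 7: in column 6, 7 can only go here (every other open cell in that column sees a 7).
row 8, column 3 = 7: in column 3, 7 can only go here (every other open cell in that column sees a 7).
row 9, column 7 = 7: in row 9, 7 can only go here (every other open cell in that row sees a 7).
row 3, column 3 = 9: in column 3, 9 can only go here (every other open cell in that column sees a 9).
row 5, column 7 = 8: in column 7, 8 can only go here (every other open cell in that column sees an 8).
row 1, column 7 = 9: in column 7, 9 can only go here (every other open cell in that column sees a 9).
row 7, column 3 = 8: in column 3, 8 can only go here (every other open cell in that column sees an 8).
row 9, column 9 = 8: in row 9, 8 can only go here (every other open cell in that row sees an 8).
row 8, column 9 = 9: row 8 has {2,3,5,7}; col 9 has {2,4,5,6,7,8}; box has {1,2,3,4,5,6,7,8} → only 9 remains.
row 8, column 5 = 8: in row 8, 8 can only go here (every other open cell in that row sees an 8).
row 8, column 2 = 4: in row 8, 4 can only go here (every other open cell in that row sees a 4).
row 7, column 2 = 3: row 7 has {1,2,5,6,7,8,9}; col 2 has {2,4,5}; box has {1,2,4,5,7,8} → only 3 remains.
row 7, column 5 = 4: row 7 has {1,2,3,5,6,7,8,9}; col 5 has {2,5,7,8,9}; box has {2,5,7,8,9} → only 4 remains.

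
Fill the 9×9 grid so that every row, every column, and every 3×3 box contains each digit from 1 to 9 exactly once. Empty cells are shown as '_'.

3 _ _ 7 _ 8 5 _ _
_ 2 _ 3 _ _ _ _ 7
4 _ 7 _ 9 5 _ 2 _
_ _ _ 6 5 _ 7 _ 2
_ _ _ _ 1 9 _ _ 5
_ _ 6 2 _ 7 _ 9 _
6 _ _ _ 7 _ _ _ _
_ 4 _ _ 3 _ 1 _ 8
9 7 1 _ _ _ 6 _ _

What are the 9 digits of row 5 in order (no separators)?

732819465

R1C3 = 9: row 1 has {3,5,7,8}; col 3 has {1,6,7}; box has {2,3,4,7} → only 9 remains.
R3C4 = 1: row 3 has {2,4,5,7,9}; col 4 has {2,3,6,7}; box has {3,5,7,8,9} → only 1 remains.
R1C5 = 2: in row 1, 2 can only go here (every other open cell in that row sees a 2).
R2C7 = 9: in row 2, 9 can only go here (every other open cell in that row sees a 9).
R4C2 = 9: in row 4, 9 can only go here (every other open cell in that row sees a 9).
R5C8 = 6: in row 5, 6 can only go here (every other open cell in that row sees a 6).
R5C1 = 7: in row 5, 7 can only go here (every other open cell in that row sees a 7).
R5C3 = 2: in row 5, 2 can only go here (every other open cell in that row sees a 2).
R8C3 = 5: row 8 has {1,3,4,8}; col 3 has {1,2,6,7,9}; box has {1,4,6,7,9} → only 5 remains.
R8C4 = 9: row 8 has {1,3,4,5,8}; col 4 has {1,2,3,6,7}; box has {3,7} → only 9 remains.
R8C8 = 7: row 8 has {1,3,4,5,8,9}; col 8 has {2,6,9}; box has {1,6,8} → only 7 remains.
R2C3 = 8: row 2 has {2,3,7,9}; col 3 has {1,2,5,6,7,9}; box has {2,3,4,7,9} → only 8 remains.
R3C2 = 6: row 3 has {1,2,4,5,7,9}; col 2 has {2,4,7,9}; box has {2,3,4,7,8,9} → only 6 remains.
R3C9 = 3: row 3 has {1,2,4,5,6,7,9}; col 9 has {2,5,7,8}; box has {2,5,7,9} → only 3 remains.
R7C3 = 3: row 7 has {6,7}; col 3 has {1,2,5,6,7,8,9}; box has {1,4,5,6,7,9} → only 3 remains.
R8C1 = 2: row 8 has {1,3,4,5,7,8,9}; col 1 has {3,4,6,7,9}; box has {1,3,4,5,6,7,9} → only 2 remains.
R8C6 = 6: row 8 has {1,2,3,4,5,7,8,9}; col 6 has {5,7,8,9}; box has {3,7,9} → only 6 remains.
R9C9 = 4: row 9 has {1,6,7,9}; col 9 has {2,3,5,7,8}; box has {1,6,7,8} → only 4 remains.
R1C2 = 1: row 1 has {2,3,5,7,8,9}; col 2 has {2,4,6,7,9}; box has {2,3,4,6,7,8,9} → only 1 remains.
R1C8 = 4: row 1 has {1,2,3,5,7,8,9}; col 8 has {2,6,7,9}; box has {2,3,5,7,9} → only 4 remains.
R1C9 = 6: row 1 has {1,2,3,4,5,7,8,9}; col 9 has {2,3,4,5,7,8}; box has {2,3,4,5,7,9} → only 6 remains.
R2C1 = 5: row 2 has {2,3,7,8,9}; col 1 has {2,3,4,6,7,9}; box has {1,2,3,4,6,7,8,9} → only 5 remains.
R2C6 = 4: row 2 has {2,3,5,7,8,9}; col 6 has {5,6,7,8,9}; box has {1,2,3,5,7,8,9} → only 4 remains.
R2C8 = 1: row 2 has {2,3,4,5,7,8,9}; col 8 has {2,4,6,7,9}; box has {2,3,4,5,6,7,9} → only 1 remains.
R3C7 = 8: row 3 has {1,2,3,4,5,6,7,9}; col 7 has {1,5,6,7,9}; box has {1,2,3,4,5,6,7,9} → only 8 remains.
R4C3 = 4: row 4 has {2,5,6,7,9}; col 3 has {1,2,3,5,6,7,8,9}; box has {2,6,7,9} → only 4 remains.
R4C6 = 3: row 4 has {2,4,5,6,7,9}; col 6 has {4,5,6,7,8,9}; box has {1,2,5,6,7,9} → only 3 remains.
R4C8 = 8: row 4 has {2,3,4,5,6,7,9}; col 8 has {1,2,4,6,7,9}; box has {2,5,6,7,9} → only 8 remains.
R6C9 = 1: row 6 has {2,6,7,9}; col 9 has {2,3,4,5,6,7,8}; box has {2,5,6,7,8,9} → only 1 remains.
R7C2 = 8: row 7 has {3,6,7}; col 2 has {1,2,4,6,7,9}; box has {1,2,3,4,5,6,7,9} → only 8 remains.
R7C7 = 2: row 7 has {3,6,7,8}; col 7 has {1,5,6,7,8,9}; box has {1,4,6,7,8} → only 2 remains.
R7C8 = 5: row 7 has {2,3,6,7,8}; col 8 has {1,2,4,6,7,8,9}; box has {1,2,4,6,7,8} → only 5 remains.
R7C9 = 9: row 7 has {2,3,5,6,7,8}; col 9 has {1,2,3,4,5,6,7,8}; box has {1,2,4,5,6,7,8} → only 9 remains.
R9C5 = 8: row 9 has {1,4,6,7,9}; col 5 has {1,2,3,5,7,9}; box has {3,6,7,9} → only 8 remains.
R9C6 = 2: row 9 has {1,4,6,7,8,9}; col 6 has {3,4,5,6,7,8,9}; box has {3,6,7,8,9} → only 2 remains.
R9C8 = 3: row 9 has {1,2,4,6,7,8,9}; col 8 has {1,2,4,5,6,7,8,9}; box has {1,2,4,5,6,7,8,9} → only 3 remains.
R2C5 = 6: row 2 has {1,2,3,4,5,7,8,9}; col 5 has {1,2,3,5,7,8,9}; box has {1,2,3,4,5,7,8,9} → only 6 remains.
R4C1 = 1: row 4 has {2,3,4,5,6,7,8,9}; col 1 has {2,3,4,5,6,7,9}; box has {2,4,6,7,9} → only 1 remains.
R5C2 = 3: row 5 has {1,2,5,6,7,9}; col 2 has {1,2,4,6,7,8,9}; box has {1,2,4,6,7,9} → only 3 remains.
R5C7 = 4: row 5 has {1,2,3,5,6,7,9}; col 7 has {1,2,5,6,7,8,9}; box has {1,2,5,6,7,8,9} → only 4 remains.
R6C1 = 8: row 6 has {1,2,6,7,9}; col 1 has {1,2,3,4,5,6,7,9}; box has {1,2,3,4,6,7,9} → only 8 remains.
R6C2 = 5: row 6 has {1,2,6,7,8,9}; col 2 has {1,2,3,4,6,7,8,9}; box has {1,2,3,4,6,7,8,9} → only 5 remains.
R6C5 = 4: row 6 has {1,2,5,6,7,8,9}; col 5 has {1,2,3,5,6,7,8,9}; box has {1,2,3,5,6,7,9} → only 4 remains.
R6C7 = 3: row 6 has {1,2,4,5,6,7,8,9}; col 7 has {1,2,4,5,6,7,8,9}; box has {1,2,4,5,6,7,8,9} → only 3 remains.
R7C4 = 4: row 7 has {2,3,5,6,7,8,9}; col 4 has {1,2,3,6,7,9}; box has {2,3,6,7,8,9} → only 4 remains.
R7C6 = 1: row 7 has {2,3,4,5,6,7,8,9}; col 6 has {2,3,4,5,6,7,8,9}; box has {2,3,4,6,7,8,9} → only 1 remains.
R9C4 = 5: row 9 has {1,2,3,4,6,7,8,9}; col 4 has {1,2,3,4,6,7,9}; box has {1,2,3,4,6,7,8,9} → only 5 remains.
R5C4 = 8: row 5 has {1,2,3,4,5,6,7,9}; col 4 has {1,2,3,4,5,6,7,9}; box has {1,2,3,4,5,6,7,9} → only 8 remains.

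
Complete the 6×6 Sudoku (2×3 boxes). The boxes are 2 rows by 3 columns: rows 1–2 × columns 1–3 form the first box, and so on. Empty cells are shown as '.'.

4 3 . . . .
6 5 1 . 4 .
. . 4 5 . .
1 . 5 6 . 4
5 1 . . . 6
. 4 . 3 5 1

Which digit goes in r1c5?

6

r1c3 = 2 (sole candidate).
r1c4 = 1 (sole candidate).
r1c5 = 6: row 1 has {1,2,3,4}; col 5 has {4,5}; box has {1,4} → only 6 remains.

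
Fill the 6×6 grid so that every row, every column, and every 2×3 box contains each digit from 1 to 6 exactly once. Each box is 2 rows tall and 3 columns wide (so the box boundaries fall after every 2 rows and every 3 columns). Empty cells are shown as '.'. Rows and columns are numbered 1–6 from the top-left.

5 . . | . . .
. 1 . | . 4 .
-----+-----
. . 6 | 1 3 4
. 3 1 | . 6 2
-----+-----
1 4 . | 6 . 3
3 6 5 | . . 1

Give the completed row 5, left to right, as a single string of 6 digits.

142653

r1c2 = 2 (sole candidate).
r1c4 = 3 (sole candidate).
r1c5 = 1 (sole candidate).
r1c6 = 6 (sole candidate).
r2c1 = 6 (sole candidate).
r2c3 = 3 (sole candidate).
r2c6 = 5 (sole candidate).
r3c1 = 2 (sole candidate).
r3c2 = 5 (sole candidate).
r4c1 = 4 (sole candidate).
r4c4 = 5 (sole candidate).
r5c3 = 2: row 5 has {1,3,4,6}; col 3 has {1,3,5,6}; box has {1,3,4,5,6} → only 2 remains.
r5c5 = 5: row 5 has {1,2,3,4,6}; col 5 has {1,3,4,6}; box has {1,3,6} → only 5 remains.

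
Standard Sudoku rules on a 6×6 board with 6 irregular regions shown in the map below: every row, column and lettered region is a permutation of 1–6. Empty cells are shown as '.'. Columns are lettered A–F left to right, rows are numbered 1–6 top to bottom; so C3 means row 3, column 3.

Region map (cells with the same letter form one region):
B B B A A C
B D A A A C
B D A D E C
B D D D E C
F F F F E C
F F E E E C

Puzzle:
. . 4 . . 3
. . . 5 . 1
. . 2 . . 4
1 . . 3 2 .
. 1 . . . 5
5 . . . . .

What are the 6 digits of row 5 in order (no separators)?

416235

F4 = 6 (sole candidate).
F6 = 2 (sole candidate).
C4 = 5 (sole candidate).
B3 = 6 (sole candidate).
D3 = 1 (sole candidate).
B4 = 4 (sole candidate).
B6 = 3 (sole candidate).
D1 = 6 (sole candidate).
E1 = 1 (sole candidate).
B2 = 2 (sole candidate).
C2 = 3 (sole candidate).
E2 = 4 (sole candidate).
A3 = 3 (sole candidate).
E3 = 5 (sole candidate).
C5 = 6: row 5 has {1,5}; col 3 has {2,3,4,5}; region has {1,3,5} → only 6 remains.
E5 = 3: row 5 has {1,5,6}; col 5 has {1,2,4,5}; region has {2,5} → only 3 remains.
C6 = 1 (sole candidate).
D6 = 4 (sole candidate).
E6 = 6 (sole candidate).
A1 = 2 (sole candidate).
B1 = 5 (sole candidate).
A2 = 6 (sole candidate).
A5 = 4: row 5 has {1,3,5,6}; col 1 has {1,2,3,5,6}; region has {1,3,5,6} → only 4 remains.
D5 = 2: row 5 has {1,3,4,5,6}; col 4 has {1,3,4,5,6}; region has {1,3,4,5,6} → only 2 remains.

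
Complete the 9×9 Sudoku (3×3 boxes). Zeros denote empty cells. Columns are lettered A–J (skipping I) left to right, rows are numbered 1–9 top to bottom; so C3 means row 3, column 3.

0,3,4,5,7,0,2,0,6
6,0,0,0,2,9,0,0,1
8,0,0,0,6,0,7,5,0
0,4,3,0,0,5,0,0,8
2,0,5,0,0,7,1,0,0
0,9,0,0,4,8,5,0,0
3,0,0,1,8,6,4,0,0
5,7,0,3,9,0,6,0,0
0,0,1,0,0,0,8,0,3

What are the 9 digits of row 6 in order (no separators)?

196248537

F1 = 1: row 1 has {2,3,4,5,6,7}; col 6 has {5,6,7,8,9}; box has {2,5,6,7,9} → only 1 remains.
B2 = 5: row 2 has {1,2,6,9}; col 2 has {3,4,7,9}; box has {3,4,6,8} → only 5 remains.
C2 = 7: row 2 has {1,2,5,6,9}; col 3 has {1,3,4,5}; box has {3,4,5,6,8} → only 7 remains.
G2 = 3: row 2 has {1,2,5,6,7,9}; col 7 has {1,2,4,5,6,7,8}; box has {1,2,5,6,7} → only 3 remains.
D3 = 4: row 3 has {5,6,7,8}; col 4 has {1,3,5}; box has {1,2,5,6,7,9} → only 4 remains.
F3 = 3: row 3 has {4,5,6,7,8}; col 6 has {1,5,6,7,8,9}; box has {1,2,4,5,6,7,9} → only 3 remains.
J3 = 9: row 3 has {3,4,5,6,7,8}; col 9 has {1,3,6,8}; box has {1,2,3,5,6,7} → only 9 remains.
E4 = 1: row 4 has {3,4,5,8}; col 5 has {2,4,6,7,8,9}; box has {4,5,7,8} → only 1 remains.
G4 = 9: row 4 has {1,3,4,5,8}; col 7 has {1,2,3,4,5,6,7,8}; box has {1,5,8} → only 9 remains.
E5 = 3: row 5 has {1,2,5,7}; col 5 has {1,2,4,6,7,8,9}; box has {1,4,5,7,8} → only 3 remains.
J5 = 4: row 5 has {1,2,3,5,7}; col 9 has {1,3,6,8,9}; box has {1,5,8,9} → only 4 remains.
C6 = 6: row 6 has {4,5,8,9}; col 3 has {1,3,4,5,7}; box has {2,3,4,5,9} → only 6 remains.
D6 = 2: row 6 has {4,5,6,8,9}; col 4 has {1,3,4,5}; box has {1,3,4,5,7,8} → only 2 remains.
J6 = 7: row 6 has {2,4,5,6,8,9}; col 9 has {1,3,4,6,8,9}; box has {1,4,5,8,9} → only 7 remains.
B7 = 2: row 7 has {1,3,4,6,8}; col 2 has {3,4,5,7,9}; box has {1,3,5,7} → only 2 remains.
C7 = 9: row 7 has {1,2,3,4,6,8}; col 3 has {1,3,4,5,6,7}; box has {1,2,3,5,7} → only 9 remains.
H7 = 7: row 7 has {1,2,3,4,6,8,9}; col 8 has {5}; box has {3,4,6,8} → only 7 remains.
J7 = 5: row 7 has {1,2,3,4,6,7,8,9}; col 9 has {1,3,4,6,7,8,9}; box has {3,4,6,7,8} → only 5 remains.
C8 = 8: row 8 has {3,5,6,7,9}; col 3 has {1,3,4,5,6,7,9}; box has {1,2,3,5,7,9} → only 8 remains.
J8 = 2: row 8 has {3,5,6,7,8,9}; col 9 has {1,3,4,5,6,7,8,9}; box has {3,4,5,6,7,8} → only 2 remains.
A9 = 4: row 9 has {1,3,8}; col 1 has {2,3,5,6,8}; box has {1,2,3,5,7,8,9} → only 4 remains.
B9 = 6: row 9 has {1,3,4,8}; col 2 has {2,3,4,5,7,9}; box has {1,2,3,4,5,7,8,9} → only 6 remains.
D9 = 7: row 9 has {1,3,4,6,8}; col 4 has {1,2,3,4,5}; box has {1,3,6,8,9} → only 7 remains.
E9 = 5: row 9 has {1,3,4,6,7,8}; col 5 has {1,2,3,4,6,7,8,9}; box has {1,3,6,7,8,9} → only 5 remains.
F9 = 2: row 9 has {1,3,4,5,6,7,8}; col 6 has {1,3,5,6,7,8,9}; box has {1,3,5,6,7,8,9} → only 2 remains.
H9 = 9: row 9 has {1,2,3,4,5,6,7,8}; col 8 has {5,7}; box has {2,3,4,5,6,7,8} → only 9 remains.
A1 = 9: row 1 has {1,2,3,4,5,6,7}; col 1 has {2,3,4,5,6,8}; box has {3,4,5,6,7,8} → only 9 remains.
H1 = 8: row 1 has {1,2,3,4,5,6,7,9}; col 8 has {5,7,9}; box has {1,2,3,5,6,7,9} → only 8 remains.
D2 = 8: row 2 has {1,2,3,5,6,7,9}; col 4 has {1,2,3,4,5,7}; box has {1,2,3,4,5,6,7,9} → only 8 remains.
H2 = 4: row 2 has {1,2,3,5,6,7,8,9}; col 8 has {5,7,8,9}; box has {1,2,3,5,6,7,8,9} → only 4 remains.
B3 = 1: row 3 has {3,4,5,6,7,8,9}; col 2 has {2,3,4,5,6,7,9}; box has {3,4,5,6,7,8,9} → only 1 remains.
C3 = 2: row 3 has {1,3,4,5,6,7,8,9}; col 3 has {1,3,4,5,6,7,8,9}; box has {1,3,4,5,6,7,8,9} → only 2 remains.
A4 = 7: row 4 has {1,3,4,5,8,9}; col 1 has {2,3,4,5,6,8,9}; box has {2,3,4,5,6,9} → only 7 remains.
D4 = 6: row 4 has {1,3,4,5,7,8,9}; col 4 has {1,2,3,4,5,7,8}; box has {1,2,3,4,5,7,8} → only 6 remains.
H4 = 2: row 4 has {1,3,4,5,6,7,8,9}; col 8 has {4,5,7,8,9}; box has {1,4,5,7,8,9} → only 2 remains.
B5 = 8: row 5 has {1,2,3,4,5,7}; col 2 has {1,2,3,4,5,6,7,9}; box has {2,3,4,5,6,7,9} → only 8 remains.
D5 = 9: row 5 has {1,2,3,4,5,7,8}; col 4 has {1,2,3,4,5,6,7,8}; box has {1,2,3,4,5,6,7,8} → only 9 remains.
H5 = 6: row 5 has {1,2,3,4,5,7,8,9}; col 8 has {2,4,5,7,8,9}; box has {1,2,4,5,7,8,9} → only 6 remains.
A6 = 1: row 6 has {2,4,5,6,7,8,9}; col 1 has {2,3,4,5,6,7,8,9}; box has {2,3,4,5,6,7,8,9} → only 1 remains.
H6 = 3: row 6 has {1,2,4,5,6,7,8,9}; col 8 has {2,4,5,6,7,8,9}; box has {1,2,4,5,6,7,8,9} → only 3 remains.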